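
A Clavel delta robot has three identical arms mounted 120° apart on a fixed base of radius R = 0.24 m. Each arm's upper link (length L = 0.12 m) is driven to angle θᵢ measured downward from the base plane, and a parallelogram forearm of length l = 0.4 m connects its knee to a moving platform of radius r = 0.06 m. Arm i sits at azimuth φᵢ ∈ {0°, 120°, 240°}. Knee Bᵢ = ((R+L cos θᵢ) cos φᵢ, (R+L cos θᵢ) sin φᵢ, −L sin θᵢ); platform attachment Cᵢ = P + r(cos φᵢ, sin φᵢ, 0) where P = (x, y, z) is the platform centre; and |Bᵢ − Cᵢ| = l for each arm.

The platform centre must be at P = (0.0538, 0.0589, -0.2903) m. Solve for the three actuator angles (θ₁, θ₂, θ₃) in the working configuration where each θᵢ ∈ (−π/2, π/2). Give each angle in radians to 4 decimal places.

arm 1 (φ=0.0°): x'=0.0538, y'=0.0589
  A=0.1262, B=-0.2903, C=(l²−L²−A²−y'²−z²)/(2L)=0.1747
  θ1 = atan2(B,A) + arccos(C/0.3165) = -0.1746
rotate P by −φ2: (0.0241, -0.0760, -0.2903)
  e−x'=0.1559;  (l²−L²−(e−x')²−y'²−z²)/2L = 0.1302
  θ2 = atan2(B,A) + arccos(C/0.3295) = 0.0867
arm 3 (φ=240.0°): x'=-0.0779, y'=0.0171
  A cos θ + B sin θ = C:  0.2579·cos θ + -0.2903·sin θ = -0.0229
  θ3 = atan2(B,A) + arccos(C/0.3883) = 0.7853

θ₁ = -0.1746, θ₂ = 0.0867, θ₃ = 0.7853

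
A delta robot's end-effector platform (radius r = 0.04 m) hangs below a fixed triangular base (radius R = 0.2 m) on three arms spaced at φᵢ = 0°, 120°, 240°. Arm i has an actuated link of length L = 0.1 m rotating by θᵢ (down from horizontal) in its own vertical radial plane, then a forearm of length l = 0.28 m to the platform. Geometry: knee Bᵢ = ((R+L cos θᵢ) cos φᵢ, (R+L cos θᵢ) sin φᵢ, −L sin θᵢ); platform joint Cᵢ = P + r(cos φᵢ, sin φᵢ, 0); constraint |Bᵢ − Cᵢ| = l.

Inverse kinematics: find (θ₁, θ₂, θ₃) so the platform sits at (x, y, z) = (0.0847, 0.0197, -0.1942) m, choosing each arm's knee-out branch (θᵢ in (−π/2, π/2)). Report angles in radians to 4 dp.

θ₁ = -0.2627, θ₂ = 0.9601, θ₃ = 1.2217

arm 1 (φ=0.0°): x'=0.0847, y'=0.0197
  e−x'=0.0753;  (l²−L²−(e−x')²−y'²−z²)/2L = 0.1231
  θ1 = atan2(B,A) + arccos(C/0.2083) = -0.2627
rotate P by −φ2: (-0.0253, -0.0832, -0.1942)
  A=0.1853, B=-0.1942, C=(l²−L²−A²−y'²−z²)/(2L)=-0.0528
  θ2 = atan2(B,A) + arccos(C/0.2684) = 0.9601
rotate P by −φ3: (-0.0594, 0.0635, -0.1942)
  e−x'=0.2194;  (l²−L²−(e−x')²−y'²−z²)/2L = -0.1074
  √(A²+B²)=0.2930;  θ3 = -0.7245+1.9462 ≈ 1.2217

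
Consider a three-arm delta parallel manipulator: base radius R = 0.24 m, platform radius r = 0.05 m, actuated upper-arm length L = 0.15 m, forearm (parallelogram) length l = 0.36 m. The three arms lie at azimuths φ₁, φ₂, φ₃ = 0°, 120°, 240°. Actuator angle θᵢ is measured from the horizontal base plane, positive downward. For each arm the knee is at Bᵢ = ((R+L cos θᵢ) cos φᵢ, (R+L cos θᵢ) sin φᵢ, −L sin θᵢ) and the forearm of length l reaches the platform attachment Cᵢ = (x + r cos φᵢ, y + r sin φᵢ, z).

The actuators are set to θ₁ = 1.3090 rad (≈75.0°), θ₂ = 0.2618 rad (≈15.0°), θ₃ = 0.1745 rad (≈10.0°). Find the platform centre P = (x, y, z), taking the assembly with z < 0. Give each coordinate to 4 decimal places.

arm 1 at φ=0.0°: ρ1 = 0.2288;  centre 1 = (0.2288, 0.0000, -0.1449)
centre 2 = (0.3349·cos120.0°, 0.3349·sin120.0°, -0.0388) = (-0.1674, 0.2900, -0.0388)
φ3=240.0°: virtual centre (-0.1689, -0.2925, -0.0260), radius l
subtract pairs → two planes through P
plane₁₂: -0.7925x+0.5800y+0.2121z = 0.0403
det = 0.9249;  x = -0.0514+0.2832z,  y = -0.0008+0.0213z
into |P−centre ₁|² = l²: 1.0807z² + 0.1310z + -0.0301 = 0;  Δ = 0.1471;  z = -0.2381 or 0.1168 → z<0 root = -0.2381
x = -0.1189, y = -0.0059

(-0.1189, -0.0059, -0.2381)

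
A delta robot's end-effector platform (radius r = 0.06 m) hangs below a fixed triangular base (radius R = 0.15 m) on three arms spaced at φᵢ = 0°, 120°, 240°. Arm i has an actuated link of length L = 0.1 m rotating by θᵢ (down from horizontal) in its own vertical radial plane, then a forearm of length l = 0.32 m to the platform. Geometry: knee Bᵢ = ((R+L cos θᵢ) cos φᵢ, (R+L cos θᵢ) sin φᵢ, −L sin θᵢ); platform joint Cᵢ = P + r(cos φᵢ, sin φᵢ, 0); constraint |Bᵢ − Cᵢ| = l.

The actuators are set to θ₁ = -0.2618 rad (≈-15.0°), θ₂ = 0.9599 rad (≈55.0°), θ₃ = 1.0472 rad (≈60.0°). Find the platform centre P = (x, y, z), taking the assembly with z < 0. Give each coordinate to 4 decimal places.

arm 1 at φ=0.0°: (R−r)+L cos θ1 = 0.1866;  S1 = (0.1866, 0.0000, 0.0259)
arm 2 at φ=120.0°: (R−r)+L cos θ2 = 0.1474;  S2 = (-0.0737, 0.1276, -0.0819)
arm 3 at φ=240.0°: (R−r)+L cos θ3 = 0.1400;  S3 = (-0.0700, -0.1212, -0.0866)
|S₂|²−|S₁|² = -0.0071;  |S₃|²−|S₁|² = -0.0084
linear system: -0.5205x+0.2552y = -0.0071−-0.2156z; -0.5132x+-0.2425y = -0.0084−-0.2250z
det = 0.2572;  x = 0.0150+-0.4265z,  y = 0.0029+-0.0251z
sphere 1 gives Az²+Bz+C=0 with A=1.1825, B=0.0945, C=-0.0723;  B²−4AC=0.3508;  roots -0.2904, 0.2105;  negative root z = -0.2904
x = 0.1388, y = 0.0102

(0.1388, 0.0102, -0.2904)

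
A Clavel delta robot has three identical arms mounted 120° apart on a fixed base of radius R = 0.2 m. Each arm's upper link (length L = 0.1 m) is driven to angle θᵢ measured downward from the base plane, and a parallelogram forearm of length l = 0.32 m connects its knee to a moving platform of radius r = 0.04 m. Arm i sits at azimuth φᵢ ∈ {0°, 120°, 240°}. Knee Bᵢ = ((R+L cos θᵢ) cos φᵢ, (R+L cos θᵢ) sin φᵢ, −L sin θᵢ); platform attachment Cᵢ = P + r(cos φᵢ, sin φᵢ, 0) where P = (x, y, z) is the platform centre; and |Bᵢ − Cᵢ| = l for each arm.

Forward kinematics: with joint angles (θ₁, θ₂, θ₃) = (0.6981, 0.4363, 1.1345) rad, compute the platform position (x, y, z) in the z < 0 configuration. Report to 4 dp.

arm 1 at φ=0.0°: e+L cos θ1 = 0.2366;  O1 = (0.2366, 0.0000, -0.0643)
arm 2 at φ=120.0°: e+L cos θ2 = 0.2506;  O2 = (-0.1253, 0.2171, -0.0423)
φ3=240.0°: virtual centre (-0.1011, -0.1752, -0.0906), radius l
eliminate P² terms by subtracting sphere 1 from 2 and 3
[-0.7238 0.4341 0.0440]·P = 0.0045;  [-0.6755 -0.3503 -0.0527]·P = -0.0110
det = 0.5468;  x = 0.0059+-0.0136z,  y = 0.0201+-0.1242z
into |P−O₁|² = l²: 1.0156z² + 0.1299z + -0.0446 = 0;  Δ = 0.1981;  z = -0.2831 or 0.1552 → z<0 root = -0.2831
x = 0.0097, y = 0.0552

(0.0097, 0.0552, -0.2831)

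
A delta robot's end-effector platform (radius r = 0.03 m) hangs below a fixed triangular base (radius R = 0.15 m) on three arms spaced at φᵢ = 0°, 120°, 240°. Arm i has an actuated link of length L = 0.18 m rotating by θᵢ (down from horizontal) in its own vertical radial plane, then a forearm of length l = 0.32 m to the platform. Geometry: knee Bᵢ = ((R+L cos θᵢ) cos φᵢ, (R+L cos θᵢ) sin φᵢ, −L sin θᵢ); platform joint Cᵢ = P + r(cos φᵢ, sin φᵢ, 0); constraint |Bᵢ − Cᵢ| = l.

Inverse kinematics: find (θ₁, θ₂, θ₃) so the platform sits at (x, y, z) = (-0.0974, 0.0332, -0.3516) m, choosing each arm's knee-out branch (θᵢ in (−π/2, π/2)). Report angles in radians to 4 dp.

θ₁ = 1.3088, θ₂ = 0.6106, θ₃ = 0.8728

arm 1 (φ=0.0°): x'=-0.0974, y'=0.0332
  e−x'=0.2174;  (l²−L²−(e−x')²−y'²−z²)/2L = -0.2833
  γ=atan2(-0.3516,0.2174)=-1.0170;  ψ=arccos(-0.6853)=2.3258;  θ1=γ+ψ≈1.3088
rotate P by −φ2: (0.0775, 0.0678, -0.3516)
  A cos θ + B sin θ = C:  0.0425·cos θ + -0.3516·sin θ = -0.1667
  θ2 = atan2(B,A) + arccos(C/0.3542) = 0.6106
arm 3 (φ=240.0°): x'=0.0199, y'=-0.1010
  A cos θ + B sin θ = C:  0.1001·cos θ + -0.3516·sin θ = -0.2051
  θ3 = atan2(B,A) + arccos(C/0.3656) = 0.8728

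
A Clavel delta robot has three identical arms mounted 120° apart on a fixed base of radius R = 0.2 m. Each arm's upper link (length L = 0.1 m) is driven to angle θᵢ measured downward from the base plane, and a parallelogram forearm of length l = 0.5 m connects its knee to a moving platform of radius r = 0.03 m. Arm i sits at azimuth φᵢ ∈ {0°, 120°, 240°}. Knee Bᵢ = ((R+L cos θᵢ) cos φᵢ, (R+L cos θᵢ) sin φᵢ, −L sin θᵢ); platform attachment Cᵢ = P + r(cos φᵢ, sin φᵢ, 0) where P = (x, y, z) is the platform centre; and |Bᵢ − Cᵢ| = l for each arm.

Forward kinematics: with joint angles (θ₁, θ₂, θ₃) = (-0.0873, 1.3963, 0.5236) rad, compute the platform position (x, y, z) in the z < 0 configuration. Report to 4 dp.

φ1=0.0°: virtual centre (0.2696, 0.0000, 0.0087), radius l
φ2=120.0°: virtual centre (-0.0937, 0.1623, -0.0985), radius l
φ3=240.0°: virtual centre (-0.1283, -0.2222, -0.0500), radius l
eliminate P² terms by subtracting sphere 1 from 2 and 3
[-0.7266 0.3245 -0.2144]·P = -0.0280;  [-0.7958 -0.4444 -0.1174]·P = -0.0044
Cramer: x(z) = 0.0239-0.2295z;  y(z) = -0.0328+0.1468z
into |P−O₁|² = l²: 1.0742z² + 0.0858z + -0.1885 = 0;  Δ = 0.8171;  z = -0.4607 or 0.3808 → z<0 root = -0.4607
x = 0.1296, y = -0.1004

(0.1296, -0.1004, -0.4607)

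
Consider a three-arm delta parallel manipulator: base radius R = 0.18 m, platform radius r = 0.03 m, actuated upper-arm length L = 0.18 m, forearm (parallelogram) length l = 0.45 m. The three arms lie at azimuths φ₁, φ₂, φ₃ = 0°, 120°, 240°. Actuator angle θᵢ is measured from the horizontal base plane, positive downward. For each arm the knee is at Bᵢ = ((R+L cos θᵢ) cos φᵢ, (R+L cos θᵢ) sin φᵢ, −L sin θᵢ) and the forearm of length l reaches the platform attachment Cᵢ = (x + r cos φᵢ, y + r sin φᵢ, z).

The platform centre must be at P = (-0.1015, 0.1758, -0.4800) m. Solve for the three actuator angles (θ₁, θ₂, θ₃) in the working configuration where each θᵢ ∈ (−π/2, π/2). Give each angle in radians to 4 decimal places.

rotate P by −φ1: (-0.1015, 0.1758, -0.4800)
  e−x'=0.2515;  (l²−L²−(e−x')²−y'²−z²)/2L = -0.4290
  γ=atan2(-0.4800,0.2515)=-1.0882;  ψ=arccos(-0.7918)=2.4845;  θ1=γ+ψ≈1.3963
arm 2 (φ=120.0°): x'=0.2030, y'=0.0000
  A=-0.0530, B=-0.4800, C=(l²−L²−A²−y'²−z²)/(2L)=-0.1753
  θ2 = atan2(B,A) + arccos(C/0.4829) = 0.2615
rotate P by −φ3: (-0.1015, -0.1758, -0.4800)
  A cos θ + B sin θ = C:  0.2515·cos θ + -0.4800·sin θ = -0.4290
  √(A²+B²)=0.5419;  θ3 = -1.0882+2.4845 ≈ 1.3963

θ₁ = 1.3963, θ₂ = 0.2615, θ₃ = 1.3963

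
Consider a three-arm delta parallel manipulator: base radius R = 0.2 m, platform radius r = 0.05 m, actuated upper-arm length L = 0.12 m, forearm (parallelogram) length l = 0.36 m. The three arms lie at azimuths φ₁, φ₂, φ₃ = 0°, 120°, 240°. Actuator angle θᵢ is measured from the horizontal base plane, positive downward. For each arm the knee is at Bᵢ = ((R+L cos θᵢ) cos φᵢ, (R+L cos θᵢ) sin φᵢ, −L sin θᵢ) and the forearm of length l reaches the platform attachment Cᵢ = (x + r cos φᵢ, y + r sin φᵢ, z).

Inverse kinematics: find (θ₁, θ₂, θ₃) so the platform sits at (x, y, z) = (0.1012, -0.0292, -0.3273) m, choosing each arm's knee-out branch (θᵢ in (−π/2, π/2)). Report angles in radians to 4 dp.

θ₁ = 0.0870, θ₂ = 1.1345, θ₃ = 0.8725

rotate P by −φ1: (0.1012, -0.0292, -0.3273)
  A=0.0488, B=-0.3273, C=(l²−L²−A²−y'²−z²)/(2L)=0.0202
  γ=atan2(-0.3273,0.0488)=-1.4228;  ψ=arccos(0.0609)=1.5098;  θ1=γ+ψ≈0.0870
arm 2 (φ=120.0°): x'=-0.0759, y'=-0.0730
  e−x'=0.2259;  (l²−L²−(e−x')²−y'²−z²)/2L = -0.2012
  θ2 = atan2(B,A) + arccos(C/0.3977) = 1.1345
rotate P by −φ3: (-0.0253, 0.1022, -0.3273)
  A=0.1753, B=-0.3273, C=(l²−L²−A²−y'²−z²)/(2L)=-0.1380
  γ=atan2(-0.3273,0.1753)=-1.0791;  ψ=arccos(-0.3716)=1.9515;  θ3=γ+ψ≈0.8725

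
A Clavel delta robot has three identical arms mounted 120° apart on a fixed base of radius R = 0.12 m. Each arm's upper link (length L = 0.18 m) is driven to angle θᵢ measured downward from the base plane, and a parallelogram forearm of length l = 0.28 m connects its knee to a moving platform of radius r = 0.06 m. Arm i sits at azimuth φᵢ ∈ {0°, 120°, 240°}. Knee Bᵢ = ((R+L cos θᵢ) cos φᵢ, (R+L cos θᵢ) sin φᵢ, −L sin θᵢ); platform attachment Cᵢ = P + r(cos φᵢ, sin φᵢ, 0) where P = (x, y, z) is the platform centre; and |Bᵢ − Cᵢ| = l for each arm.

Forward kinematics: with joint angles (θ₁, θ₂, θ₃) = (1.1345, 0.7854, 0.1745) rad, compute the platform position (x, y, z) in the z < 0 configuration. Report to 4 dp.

φ1=0.0°: virtual centre (0.1361, 0.0000, -0.1631), radius l
S2 = (0.1873·cos120.0°, 0.1873·sin120.0°, -0.1273) = (-0.0936, 0.1622, -0.1273)
arm 3 at φ=240.0°: (R−r)+L cos θ3 = 0.2373;  S3 = (-0.1186, -0.2055, -0.0313)
subtract pairs → two planes through P
plane₁₂: -0.4594x+0.3244y+0.0717z = 0.0061
Cramer: x(z) = -0.0183+0.3249z;  y(z) = -0.0069+0.2391z
into |P−S₁|² = l²: 1.1627z² + 0.2227z + -0.0279 = 0;  Δ = 0.1794;  z = -0.2779 or 0.0864 → z<0 root = -0.2779
x = -0.1086, y = -0.0734

(-0.1086, -0.0734, -0.2779)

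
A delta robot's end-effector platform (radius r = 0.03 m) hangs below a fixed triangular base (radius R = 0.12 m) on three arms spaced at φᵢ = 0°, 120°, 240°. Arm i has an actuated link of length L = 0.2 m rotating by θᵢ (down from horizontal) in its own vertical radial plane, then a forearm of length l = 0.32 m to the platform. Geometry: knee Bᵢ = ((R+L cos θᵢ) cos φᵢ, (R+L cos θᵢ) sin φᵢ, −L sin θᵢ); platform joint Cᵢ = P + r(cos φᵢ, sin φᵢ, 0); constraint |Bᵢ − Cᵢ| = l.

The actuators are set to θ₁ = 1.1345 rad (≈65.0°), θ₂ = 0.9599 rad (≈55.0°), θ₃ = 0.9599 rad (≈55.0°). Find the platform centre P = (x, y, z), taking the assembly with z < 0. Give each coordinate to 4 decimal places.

O1 = (0.1745·cos0.0°, 0.1745·sin0.0°, -0.1813) = (0.1745, 0.0000, -0.1813)
arm 2 at φ=120.0°: (R−r)+L cos θ2 = 0.2047;  O2 = (-0.1024, 0.1773, -0.1638)
O3 = (0.2047·cos240.0°, 0.2047·sin240.0°, -0.1638) = (-0.1024, -0.1773, -0.1638)
|O₂|²−|O₁|² = 0.0054;  |O₃|²−|O₁|² = 0.0054
[-0.5538 0.3546 0.0349]·P = 0.0054;  [-0.5538 -0.3546 0.0349]·P = 0.0054
Cramer: x(z) = -0.0098+0.0630z;  y(z) = 0.0000-0.0000z
into |P−O₁|² = l²: 1.0040z² + 0.3393z + -0.0356 = 0;  Δ = 0.2580;  z = -0.4219 or 0.0840 → z<0 root = -0.4219
x = -0.0364, y = 0.0000

(-0.0364, 0.0000, -0.4219)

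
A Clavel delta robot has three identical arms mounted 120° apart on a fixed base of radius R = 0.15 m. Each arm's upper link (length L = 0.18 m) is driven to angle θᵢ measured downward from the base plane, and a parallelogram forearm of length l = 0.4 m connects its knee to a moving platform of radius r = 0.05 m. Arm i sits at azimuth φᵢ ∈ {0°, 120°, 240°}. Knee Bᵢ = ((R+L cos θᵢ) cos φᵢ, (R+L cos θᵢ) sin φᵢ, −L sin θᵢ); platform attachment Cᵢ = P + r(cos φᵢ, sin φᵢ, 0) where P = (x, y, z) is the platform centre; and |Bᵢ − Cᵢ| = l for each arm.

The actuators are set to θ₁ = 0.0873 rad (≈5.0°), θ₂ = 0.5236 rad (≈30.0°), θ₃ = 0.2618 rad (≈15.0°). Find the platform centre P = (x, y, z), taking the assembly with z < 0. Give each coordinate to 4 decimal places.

centre 1 = (0.2793·cos0.0°, 0.2793·sin0.0°, -0.0157) = (0.2793, 0.0000, -0.0157)
arm 2 at φ=120.0°: (R−r)+L cos θ2 = 0.2559;  centre 2 = (-0.1279, 0.2216, -0.0900)
arm 3 at φ=240.0°: (R−r)+L cos θ3 = 0.2739;  centre 3 = (-0.1369, -0.2372, -0.0466)
subtract pairs → two planes through P
[-0.8145 0.4432 -0.1486]·P = -0.0047;  [-0.8325 -0.4744 -0.0618]·P = -0.0011
det = 0.7553;  x = 0.0036+-0.1296z,  y = -0.0040+0.0972z
sphere 1 gives Az²+Bz+C=0 with A=1.0262, B=0.1021, C=-0.0837;  B²−4AC=0.3540;  roots -0.3396, 0.2402;  negative root z = -0.3396
x = 0.0476, y = -0.0370

(0.0476, -0.0370, -0.3396)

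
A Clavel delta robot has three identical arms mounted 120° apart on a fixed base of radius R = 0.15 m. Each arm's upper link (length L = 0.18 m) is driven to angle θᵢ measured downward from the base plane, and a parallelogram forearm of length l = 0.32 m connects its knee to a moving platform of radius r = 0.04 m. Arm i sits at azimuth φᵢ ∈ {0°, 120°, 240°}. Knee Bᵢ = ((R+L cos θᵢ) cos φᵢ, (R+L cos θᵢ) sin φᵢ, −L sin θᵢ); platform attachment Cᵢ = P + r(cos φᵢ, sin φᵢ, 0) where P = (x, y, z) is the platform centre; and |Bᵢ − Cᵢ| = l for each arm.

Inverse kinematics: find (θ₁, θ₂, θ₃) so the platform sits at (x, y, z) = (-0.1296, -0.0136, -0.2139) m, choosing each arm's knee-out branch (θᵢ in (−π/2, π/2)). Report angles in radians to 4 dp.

θ₁ = 1.1346, θ₂ = 0.1745, θ₃ = 0.0002

φ1=0.0° → target in arm frame (-0.1296, -0.0136)
  A=0.2396, B=-0.2139, C=(l²−L²−A²−y'²−z²)/(2L)=-0.0926
  √(A²+B²)=0.3212;  θ1 = -0.7288+1.8633 ≈ 1.1346
rotate P by −φ2: (0.0530, 0.1190, -0.2139)
  e−x'=0.0570;  (l²−L²−(e−x')²−y'²−z²)/2L = 0.0190
  √(A²+B²)=0.2214;  θ2 = -1.3105+1.4850 ≈ 0.1745
φ3=240.0° → target in arm frame (0.0766, -0.1054)
  e−x'=0.0334;  (l²−L²−(e−x')²−y'²−z²)/2L = 0.0334
  √(A²+B²)=0.2165;  θ3 = -1.4158+1.4160 ≈ 0.0002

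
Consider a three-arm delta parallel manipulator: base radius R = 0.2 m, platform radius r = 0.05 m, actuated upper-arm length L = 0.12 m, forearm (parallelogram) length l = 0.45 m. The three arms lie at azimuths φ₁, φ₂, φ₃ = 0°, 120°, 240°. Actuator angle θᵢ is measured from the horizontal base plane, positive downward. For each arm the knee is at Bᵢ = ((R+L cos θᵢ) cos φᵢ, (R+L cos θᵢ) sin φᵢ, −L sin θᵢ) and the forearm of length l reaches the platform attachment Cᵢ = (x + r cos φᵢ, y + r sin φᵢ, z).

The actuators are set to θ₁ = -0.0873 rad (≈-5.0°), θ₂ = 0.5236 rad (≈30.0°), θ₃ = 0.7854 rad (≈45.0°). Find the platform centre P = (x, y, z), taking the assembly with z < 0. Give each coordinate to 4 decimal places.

arm 1 at φ=0.0°: e+L cos θ1 = 0.2695;  O1 = (0.2695, 0.0000, 0.0105)
arm 2 at φ=120.0°: e+L cos θ2 = 0.2539;  O2 = (-0.1270, 0.2199, -0.0600)
O3 = (0.2349·cos240.0°, 0.2349·sin240.0°, -0.0849) = (-0.1174, -0.2034, -0.0849)
eliminate P² terms by subtracting sphere 1 from 2 and 3
plane₁₂: -0.7930x+0.4398y+-0.1409z = -0.0047
Cramer: x(z) = 0.0098-0.2129z;  y(z) = 0.0070-0.0635z
sphere 1 gives Az²+Bz+C=0 with A=1.0494, B=0.0888, C=-0.1349;  B²−4AC=0.5740;  roots -0.4033, 0.3187;  negative root z = -0.4033
x = 0.0957, y = 0.0326

(0.0957, 0.0326, -0.4033)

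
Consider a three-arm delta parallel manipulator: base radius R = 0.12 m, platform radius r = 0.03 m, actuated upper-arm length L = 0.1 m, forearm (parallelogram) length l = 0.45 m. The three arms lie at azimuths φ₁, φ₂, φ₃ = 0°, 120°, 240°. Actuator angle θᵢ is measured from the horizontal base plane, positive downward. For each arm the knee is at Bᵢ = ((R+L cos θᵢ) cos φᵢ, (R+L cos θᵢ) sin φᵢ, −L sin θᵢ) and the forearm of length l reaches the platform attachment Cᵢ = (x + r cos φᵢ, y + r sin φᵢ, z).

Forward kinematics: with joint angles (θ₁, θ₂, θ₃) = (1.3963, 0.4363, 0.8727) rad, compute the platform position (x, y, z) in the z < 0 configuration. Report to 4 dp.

arm 1 at φ=0.0°: (R−r)+L cos θ1 = 0.1074;  O1 = (0.1074, 0.0000, -0.0985)
O2 = (0.1806·cos120.0°, 0.1806·sin120.0°, -0.0423) = (-0.0903, 0.1564, -0.0423)
φ3=240.0°: virtual centre (-0.0771, -0.1336, -0.0766), radius l
|O₂|²−|O₁|² = 0.0132;  |O₃|²−|O₁|² = 0.0084
[-0.3954 0.3129 0.1124]·P = 0.0132;  [-0.3690 -0.2672 0.0437]·P = 0.0084
det = 0.2211;  x = -0.0279+0.1978z,  y = 0.0069+-0.1094z
into |P−O₁|² = l²: 1.0511z² + 0.1419z + -0.1745 = 0;  Δ = 0.7537;  z = -0.4805 or 0.3454 → z<0 root = -0.4805
x = -0.1229, y = 0.0595

(-0.1229, 0.0595, -0.4805)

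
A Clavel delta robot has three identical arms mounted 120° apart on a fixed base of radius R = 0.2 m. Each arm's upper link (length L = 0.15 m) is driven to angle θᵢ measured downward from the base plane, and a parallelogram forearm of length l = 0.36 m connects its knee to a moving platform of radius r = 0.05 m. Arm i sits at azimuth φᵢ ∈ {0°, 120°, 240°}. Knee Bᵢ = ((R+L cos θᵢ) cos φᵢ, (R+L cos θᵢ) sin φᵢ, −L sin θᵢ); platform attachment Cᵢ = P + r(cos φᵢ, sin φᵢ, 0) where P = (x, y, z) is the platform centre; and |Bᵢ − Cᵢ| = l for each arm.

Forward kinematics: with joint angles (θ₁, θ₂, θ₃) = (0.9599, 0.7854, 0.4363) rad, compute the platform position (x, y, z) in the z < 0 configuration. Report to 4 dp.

arm 1 at φ=0.0°: e+L cos θ1 = 0.2360;  centre 1 = (0.2360, 0.0000, -0.1229)
centre 2 = (0.2561·cos120.0°, 0.2561·sin120.0°, -0.1061) = (-0.1280, 0.2218, -0.1061)
arm 3 at φ=240.0°: e+L cos θ3 = 0.2859;  centre 3 = (-0.1430, -0.2476, -0.0634)
|centre ₂|²−|centre ₁|² = 0.0060;  |centre ₃|²−|centre ₁|² = 0.0150
plane₁₂: -0.7281x+0.4435y+0.0336z = 0.0060
det = 0.6968;  x = -0.0138+0.0996z,  y = -0.0091+0.0877z
sphere 1 gives Az²+Bz+C=0 with A=1.0176, B=0.1944, C=-0.0520;  B²−4AC=0.2494;  roots -0.3409, 0.1499;  negative root z = -0.3409
x = -0.0478, y = -0.0390

(-0.0478, -0.0390, -0.3409)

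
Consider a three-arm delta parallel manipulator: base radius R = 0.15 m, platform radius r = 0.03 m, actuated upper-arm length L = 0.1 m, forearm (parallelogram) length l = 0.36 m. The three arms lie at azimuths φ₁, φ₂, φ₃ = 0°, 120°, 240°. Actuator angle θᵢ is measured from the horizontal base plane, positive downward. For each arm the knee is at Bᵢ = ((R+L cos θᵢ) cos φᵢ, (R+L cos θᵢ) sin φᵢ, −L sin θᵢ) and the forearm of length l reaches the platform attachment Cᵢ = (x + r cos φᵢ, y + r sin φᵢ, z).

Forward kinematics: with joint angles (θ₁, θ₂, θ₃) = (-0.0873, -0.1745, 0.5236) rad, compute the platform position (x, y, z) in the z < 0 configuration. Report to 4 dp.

φ1=0.0°: virtual centre (0.2196, 0.0000, 0.0087), radius l
φ2=120.0°: virtual centre (-0.1092, 0.1892, 0.0174), radius l
arm 3 at φ=240.0°: (R−r)+L cos θ3 = 0.2066;  centre 3 = (-0.1033, -0.1789, -0.0500)
|centre ₂|²−|centre ₁|² = -0.0003;  |centre ₃|²−|centre ₁|² = -0.0031
linear system: -0.6577x+0.3784y = -0.0003−0.0173z; -0.6458x+-0.3578y = -0.0031−-0.1174z
Cramer: x(z) = 0.0027-0.0797z;  y(z) = 0.0039-0.1843z
sphere 1 gives Az²+Bz+C=0 with A=1.0403, B=0.0157, C=-0.0824;  B²−4AC=0.3433;  roots -0.2892, 0.2741;  negative root z = -0.2892
x = 0.0257, y = 0.0572

(0.0257, 0.0572, -0.2892)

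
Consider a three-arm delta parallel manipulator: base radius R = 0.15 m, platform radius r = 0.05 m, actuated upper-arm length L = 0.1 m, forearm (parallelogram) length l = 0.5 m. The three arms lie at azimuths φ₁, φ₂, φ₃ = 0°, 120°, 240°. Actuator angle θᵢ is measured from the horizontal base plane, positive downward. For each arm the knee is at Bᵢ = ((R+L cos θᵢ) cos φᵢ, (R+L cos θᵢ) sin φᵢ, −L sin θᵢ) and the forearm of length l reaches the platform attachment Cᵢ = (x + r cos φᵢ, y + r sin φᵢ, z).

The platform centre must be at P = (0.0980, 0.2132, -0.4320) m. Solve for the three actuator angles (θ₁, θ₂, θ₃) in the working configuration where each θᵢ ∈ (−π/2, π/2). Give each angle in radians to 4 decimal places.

rotate P by −φ1: (0.0980, 0.2132, -0.4320)
  A cos θ + B sin θ = C:  0.0020·cos θ + -0.4320·sin θ = 0.0396
  γ=atan2(-0.4320,0.0020)=-1.5662;  ψ=arccos(0.0916)=1.4790;  θ1=γ+ψ≈-0.0871
φ2=120.0° → target in arm frame (0.1356, -0.1915)
  A=-0.0356, B=-0.4320, C=(l²−L²−A²−y'²−z²)/(2L)=0.0772
  θ2 = atan2(B,A) + arccos(C/0.4335) = -0.2614
rotate P by −φ3: (-0.2336, -0.0217, -0.4320)
  A cos θ + B sin θ = C:  0.3336·cos θ + -0.4320·sin θ = -0.2920
  √(A²+B²)=0.5458;  θ3 = -0.9132+2.1354 ≈ 1.2222

θ₁ = -0.0871, θ₂ = -0.2614, θ₃ = 1.2222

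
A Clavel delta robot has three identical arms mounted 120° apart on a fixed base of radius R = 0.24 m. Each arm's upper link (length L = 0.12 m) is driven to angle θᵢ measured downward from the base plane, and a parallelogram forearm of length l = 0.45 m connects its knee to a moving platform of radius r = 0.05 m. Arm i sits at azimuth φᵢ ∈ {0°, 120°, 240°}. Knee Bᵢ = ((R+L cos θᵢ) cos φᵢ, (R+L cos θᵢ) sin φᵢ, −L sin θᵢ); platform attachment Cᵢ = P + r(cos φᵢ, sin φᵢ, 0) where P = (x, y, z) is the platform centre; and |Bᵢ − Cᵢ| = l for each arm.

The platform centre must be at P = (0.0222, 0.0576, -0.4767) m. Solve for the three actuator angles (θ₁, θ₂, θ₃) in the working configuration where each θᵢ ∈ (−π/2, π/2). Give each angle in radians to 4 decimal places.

θ₁ = 0.9599, θ₂ = 0.8727, θ₃ = 1.3965

rotate P by −φ1: (0.0222, 0.0576, -0.4767)
  A=0.1678, B=-0.4767, C=(l²−L²−A²−y'²−z²)/(2L)=-0.2942
  γ=atan2(-0.4767,0.1678)=-1.2323;  ψ=arccos(-0.5822)=2.1923;  θ1=γ+ψ≈0.9599
φ2=120.0° → target in arm frame (0.0388, -0.0480)
  A=0.1512, B=-0.4767, C=(l²−L²−A²−y'²−z²)/(2L)=-0.2680
  γ=atan2(-0.4767,0.1512)=-1.2636;  ψ=arccos(-0.5358)=2.1363;  θ2=γ+ψ≈0.8727
rotate P by −φ3: (-0.0610, -0.0096, -0.4767)
  A=0.2510, B=-0.4767, C=(l²−L²−A²−y'²−z²)/(2L)=-0.4259
  θ3 = atan2(B,A) + arccos(C/0.5387) = 1.3965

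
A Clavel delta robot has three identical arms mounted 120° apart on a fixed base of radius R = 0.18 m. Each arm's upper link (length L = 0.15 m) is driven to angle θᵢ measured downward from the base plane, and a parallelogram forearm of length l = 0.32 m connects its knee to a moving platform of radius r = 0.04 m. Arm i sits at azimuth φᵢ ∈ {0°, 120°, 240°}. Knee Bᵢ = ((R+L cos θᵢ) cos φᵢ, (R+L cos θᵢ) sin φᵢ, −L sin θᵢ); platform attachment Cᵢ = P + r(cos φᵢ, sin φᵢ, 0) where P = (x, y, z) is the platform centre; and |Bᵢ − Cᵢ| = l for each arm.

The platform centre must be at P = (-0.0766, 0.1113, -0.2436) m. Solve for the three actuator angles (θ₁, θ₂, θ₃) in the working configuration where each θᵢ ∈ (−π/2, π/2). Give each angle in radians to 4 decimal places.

φ1=0.0° → target in arm frame (-0.0766, 0.1113)
  A cos θ + B sin θ = C:  0.2166·cos θ + -0.2436·sin θ = -0.1291
  γ=atan2(-0.2436,0.2166)=-0.8440;  ψ=arccos(-0.3962)=1.9782;  θ1=γ+ψ≈1.1342
rotate P by −φ2: (0.1347, 0.0107, -0.2436)
  e−x'=0.0053;  (l²−L²−(e−x')²−y'²−z²)/2L = 0.0681
  θ2 = atan2(B,A) + arccos(C/0.2437) = -0.2613
arm 3 (φ=240.0°): x'=-0.0581, y'=-0.1220
  A cos θ + B sin θ = C:  0.1981·cos θ + -0.2436·sin θ = -0.1119
  √(A²+B²)=0.3140;  θ3 = -0.8881+1.9351 ≈ 1.0470

θ₁ = 1.1342, θ₂ = -0.2613, θ₃ = 1.0470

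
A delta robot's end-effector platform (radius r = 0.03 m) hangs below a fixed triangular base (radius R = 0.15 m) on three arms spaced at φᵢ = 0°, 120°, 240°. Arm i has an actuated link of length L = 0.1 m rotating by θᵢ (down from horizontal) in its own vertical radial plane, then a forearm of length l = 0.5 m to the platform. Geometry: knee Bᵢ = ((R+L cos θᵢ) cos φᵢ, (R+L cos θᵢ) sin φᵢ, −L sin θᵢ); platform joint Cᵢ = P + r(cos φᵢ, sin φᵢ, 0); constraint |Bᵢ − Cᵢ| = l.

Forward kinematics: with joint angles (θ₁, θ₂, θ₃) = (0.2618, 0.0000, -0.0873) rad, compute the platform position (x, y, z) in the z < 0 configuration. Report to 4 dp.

φ1=0.0°: virtual centre (0.2166, 0.0000, -0.0259), radius l
S2 = (0.2200·cos120.0°, 0.2200·sin120.0°, 0.0000) = (-0.1100, 0.1905, 0.0000)
arm 3 at φ=240.0°: (R−r)+L cos θ3 = 0.2196;  S3 = (-0.1098, -0.1902, 0.0087)
subtract pairs → two planes through P
plane₁₂: -0.6532x+0.3811y+0.0518z = 0.0008
det = 0.4972;  x = -0.0012+0.0926z,  y = 0.0001+0.0229z
sphere 1 gives Az²+Bz+C=0 with A=1.0091, B=0.0114, C=-0.2019;  B²−4AC=0.8151;  roots -0.4530, 0.4417;  negative root z = -0.4530
x = -0.0431, y = -0.0103

(-0.0431, -0.0103, -0.4530)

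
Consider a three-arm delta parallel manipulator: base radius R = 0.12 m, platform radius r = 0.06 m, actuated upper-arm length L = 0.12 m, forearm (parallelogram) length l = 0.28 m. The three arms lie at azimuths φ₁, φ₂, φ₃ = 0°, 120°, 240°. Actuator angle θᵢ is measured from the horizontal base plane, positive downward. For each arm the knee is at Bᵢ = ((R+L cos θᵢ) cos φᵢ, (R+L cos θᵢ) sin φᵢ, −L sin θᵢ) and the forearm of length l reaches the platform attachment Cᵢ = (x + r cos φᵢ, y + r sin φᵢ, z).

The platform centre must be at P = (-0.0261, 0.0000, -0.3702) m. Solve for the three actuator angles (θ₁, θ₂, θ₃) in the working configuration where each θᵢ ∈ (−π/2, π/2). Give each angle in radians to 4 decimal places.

θ₁ = 1.3087, θ₂ = 1.1345, θ₃ = 1.1345

φ1=0.0° → target in arm frame (-0.0261, 0.0000)
  e−x'=0.0861;  (l²−L²−(e−x')²−y'²−z²)/2L = -0.3353
  √(A²+B²)=0.3801;  θ1 = -1.3423+2.6510 ≈ 1.3087
arm 2 (φ=120.0°): x'=0.0130, y'=0.0226
  A cos θ + B sin θ = C:  0.0470·cos θ + -0.3702·sin θ = -0.3157
  θ2 = atan2(B,A) + arccos(C/0.3732) = 1.1345
rotate P by −φ3: (0.0131, -0.0226, -0.3702)
  A cos θ + B sin θ = C:  0.0469·cos θ + -0.3702·sin θ = -0.3157
  √(A²+B²)=0.3732;  θ3 = -1.4446+2.5791 ≈ 1.1345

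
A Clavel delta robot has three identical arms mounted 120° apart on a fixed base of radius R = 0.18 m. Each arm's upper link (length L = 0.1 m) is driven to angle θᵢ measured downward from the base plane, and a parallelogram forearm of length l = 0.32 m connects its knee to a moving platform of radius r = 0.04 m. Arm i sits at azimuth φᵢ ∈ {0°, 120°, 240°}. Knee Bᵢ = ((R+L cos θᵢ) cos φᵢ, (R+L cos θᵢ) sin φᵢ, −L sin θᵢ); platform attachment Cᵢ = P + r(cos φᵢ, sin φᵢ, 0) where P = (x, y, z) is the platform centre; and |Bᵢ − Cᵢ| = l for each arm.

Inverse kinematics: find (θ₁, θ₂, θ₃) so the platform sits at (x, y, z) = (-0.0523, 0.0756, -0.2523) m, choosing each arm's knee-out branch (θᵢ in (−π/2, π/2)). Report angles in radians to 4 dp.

θ₁ = 0.8729, θ₂ = -0.3490, θ₃ = 0.7853

arm 1 (φ=0.0°): x'=-0.0523, y'=0.0756
  A=0.1923, B=-0.2523, C=(l²−L²−A²−y'²−z²)/(2L)=-0.0697
  γ=atan2(-0.2523,0.1923)=-0.9195;  ψ=arccos(-0.2199)=1.7925;  θ1=γ+ψ≈0.8729
φ2=120.0° → target in arm frame (0.0916, 0.0075)
  A cos θ + B sin θ = C:  0.0484·cos θ + -0.2523·sin θ = 0.1317
  θ2 = atan2(B,A) + arccos(C/0.2569) = -0.3490
arm 3 (φ=240.0°): x'=-0.0393, y'=-0.0831
  e−x'=0.1793;  (l²−L²−(e−x')²−y'²−z²)/2L = -0.0516
  √(A²+B²)=0.3095;  θ3 = -0.9529+1.7382 ≈ 0.7853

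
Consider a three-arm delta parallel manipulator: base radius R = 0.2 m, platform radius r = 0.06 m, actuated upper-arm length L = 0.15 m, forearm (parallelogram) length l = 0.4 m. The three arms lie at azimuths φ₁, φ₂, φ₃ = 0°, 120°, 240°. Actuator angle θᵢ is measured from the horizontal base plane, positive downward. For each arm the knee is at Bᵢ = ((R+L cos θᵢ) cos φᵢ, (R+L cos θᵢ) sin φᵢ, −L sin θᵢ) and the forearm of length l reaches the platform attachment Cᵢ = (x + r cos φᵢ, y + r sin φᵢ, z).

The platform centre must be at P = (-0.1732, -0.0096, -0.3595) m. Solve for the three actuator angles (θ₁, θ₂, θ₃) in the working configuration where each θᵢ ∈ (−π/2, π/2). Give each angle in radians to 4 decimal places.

φ1=0.0° → target in arm frame (-0.1732, -0.0096)
  e−x'=0.3132;  (l²−L²−(e−x')²−y'²−z²)/2L = -0.2998
  θ1 = atan2(B,A) + arccos(C/0.4768) = 1.3965
arm 2 (φ=120.0°): x'=0.0783, y'=0.1548
  e−x'=0.0617;  (l²−L²−(e−x')²−y'²−z²)/2L = -0.0650
  θ2 = atan2(B,A) + arccos(C/0.3648) = 0.3493
arm 3 (φ=240.0°): x'=0.0949, y'=-0.1452
  A=0.0451, B=-0.3595, C=(l²−L²−A²−y'²−z²)/(2L)=-0.0495
  γ=atan2(-0.3595,0.0451)=-1.4460;  ψ=arccos(-0.1367)=1.7079;  θ3=γ+ψ≈0.2619

θ₁ = 1.3965, θ₂ = 0.3493, θ₃ = 0.2619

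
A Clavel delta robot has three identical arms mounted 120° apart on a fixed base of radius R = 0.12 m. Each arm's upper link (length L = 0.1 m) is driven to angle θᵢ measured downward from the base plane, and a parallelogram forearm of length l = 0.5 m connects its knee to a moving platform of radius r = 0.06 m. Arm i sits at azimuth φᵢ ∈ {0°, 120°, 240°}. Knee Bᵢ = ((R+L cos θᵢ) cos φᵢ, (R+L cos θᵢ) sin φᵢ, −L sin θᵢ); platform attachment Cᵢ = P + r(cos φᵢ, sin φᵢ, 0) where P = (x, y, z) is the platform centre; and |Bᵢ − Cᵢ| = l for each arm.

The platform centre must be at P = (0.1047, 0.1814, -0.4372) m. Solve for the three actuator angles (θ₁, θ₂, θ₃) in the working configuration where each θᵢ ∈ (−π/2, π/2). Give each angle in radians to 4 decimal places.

arm 1 (φ=0.0°): x'=0.1047, y'=0.1814
  A=-0.0447, B=-0.4372, C=(l²−L²−A²−y'²−z²)/(2L)=0.0698
  √(A²+B²)=0.4395;  θ1 = -1.6727+1.4114 ≈ -0.2613
φ2=120.0° → target in arm frame (0.1047, -0.1814)
  A=-0.0447, B=-0.4372, C=(l²−L²−A²−y'²−z²)/(2L)=0.0698
  γ=atan2(-0.4372,-0.0447)=-1.6728;  ψ=arccos(0.1588)=1.4113;  θ2=γ+ψ≈-0.2615
rotate P by −φ3: (-0.2094, 0.0000, -0.4372)
  A cos θ + B sin θ = C:  0.2694·cos θ + -0.4372·sin θ = -0.1187
  √(A²+B²)=0.5136;  θ3 = -1.0185+1.8041 ≈ 0.7856

θ₁ = -0.2613, θ₂ = -0.2615, θ₃ = 0.7856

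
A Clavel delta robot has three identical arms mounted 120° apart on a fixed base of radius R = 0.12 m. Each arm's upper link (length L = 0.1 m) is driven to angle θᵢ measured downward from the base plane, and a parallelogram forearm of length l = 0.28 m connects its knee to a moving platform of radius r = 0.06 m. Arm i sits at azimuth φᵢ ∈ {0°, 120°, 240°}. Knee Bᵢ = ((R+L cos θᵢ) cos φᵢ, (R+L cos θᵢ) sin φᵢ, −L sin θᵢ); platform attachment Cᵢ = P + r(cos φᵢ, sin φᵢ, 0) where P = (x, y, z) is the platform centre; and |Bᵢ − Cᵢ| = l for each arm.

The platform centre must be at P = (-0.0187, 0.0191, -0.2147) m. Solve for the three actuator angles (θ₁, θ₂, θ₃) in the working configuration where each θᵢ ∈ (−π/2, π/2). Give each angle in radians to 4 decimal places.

θ₁ = -0.0001, θ₂ = -0.3491, θ₃ = -0.0872

arm 1 (φ=0.0°): x'=-0.0187, y'=0.0191
  e−x'=0.0787;  (l²−L²−(e−x')²−y'²−z²)/2L = 0.0787
  γ=atan2(-0.2147,0.0787)=-1.2194;  ψ=arccos(0.3443)=1.2193;  θ1=γ+ψ≈-0.0001
φ2=120.0° → target in arm frame (0.0259, 0.0066)
  A cos θ + B sin θ = C:  0.0341·cos θ + -0.2147·sin θ = 0.1055
  γ=atan2(-0.2147,0.0341)=-1.4132;  ψ=arccos(0.4852)=1.0642;  θ2=γ+ψ≈-0.3491
rotate P by −φ3: (-0.0072, -0.0257, -0.2147)
  e−x'=0.0672;  (l²−L²−(e−x')²−y'²−z²)/2L = 0.0856
  θ3 = atan2(B,A) + arccos(C/0.2250) = -0.0872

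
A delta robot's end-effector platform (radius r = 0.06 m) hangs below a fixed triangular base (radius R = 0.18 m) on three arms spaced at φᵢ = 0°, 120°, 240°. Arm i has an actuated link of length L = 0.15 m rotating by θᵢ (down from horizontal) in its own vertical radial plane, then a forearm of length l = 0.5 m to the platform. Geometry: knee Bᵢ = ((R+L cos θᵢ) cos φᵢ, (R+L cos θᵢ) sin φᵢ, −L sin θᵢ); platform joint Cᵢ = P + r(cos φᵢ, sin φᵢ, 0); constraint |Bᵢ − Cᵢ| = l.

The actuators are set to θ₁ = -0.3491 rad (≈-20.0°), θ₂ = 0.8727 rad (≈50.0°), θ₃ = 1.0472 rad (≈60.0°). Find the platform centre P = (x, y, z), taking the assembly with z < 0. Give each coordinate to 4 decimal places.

φ1=0.0°: virtual centre (0.2610, 0.0000, 0.0513), radius l
arm 2 at φ=120.0°: ρ2 = 0.2164;  S2 = (-0.1082, 0.1874, -0.1149)
φ3=240.0°: virtual centre (-0.0975, -0.1689, -0.1299), radius l
eliminate P² terms by subtracting sphere 1 from 2 and 3
[-0.7383 0.3748 -0.3324]·P = -0.0107;  [-0.7169 -0.3377 -0.3624]·P = -0.0158
det = 0.5181;  x = 0.0184+-0.4789z,  y = 0.0078+-0.0565z
quadratic in z: (1.2326)z²+(0.1288)z+(-0.1885)=0, √Δ=0.9726 → z ∈ {-0.4468, 0.3423}; z = -0.4468 (taking z<0)
x = 0.2324, y = 0.0330

(0.2324, 0.0330, -0.4468)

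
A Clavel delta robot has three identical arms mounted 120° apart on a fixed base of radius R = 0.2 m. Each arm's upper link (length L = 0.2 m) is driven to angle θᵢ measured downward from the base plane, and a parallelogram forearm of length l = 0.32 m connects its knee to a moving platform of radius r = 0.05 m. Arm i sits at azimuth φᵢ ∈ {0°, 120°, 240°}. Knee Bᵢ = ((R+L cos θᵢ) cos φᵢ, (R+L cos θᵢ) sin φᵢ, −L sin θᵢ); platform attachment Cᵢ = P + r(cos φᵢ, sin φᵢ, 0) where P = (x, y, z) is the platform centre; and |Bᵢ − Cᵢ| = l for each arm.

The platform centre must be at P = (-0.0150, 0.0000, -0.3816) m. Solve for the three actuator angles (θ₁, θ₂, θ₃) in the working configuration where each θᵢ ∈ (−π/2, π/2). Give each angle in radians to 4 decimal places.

θ₁ = 1.1344, θ₂ = 1.0472, θ₃ = 1.0472

arm 1 (φ=0.0°): x'=-0.0150, y'=0.0000
  A=0.1650, B=-0.3816, C=(l²−L²−A²−y'²−z²)/(2L)=-0.2761
  θ1 = atan2(B,A) + arccos(C/0.4157) = 1.1344
arm 2 (φ=120.0°): x'=0.0075, y'=0.0130
  e−x'=0.1425;  (l²−L²−(e−x')²−y'²−z²)/2L = -0.2592
  √(A²+B²)=0.4073;  θ2 = -1.2134+2.2606 ≈ 1.0472
rotate P by −φ3: (0.0075, -0.0130, -0.3816)
  e−x'=0.1425;  (l²−L²−(e−x')²−y'²−z²)/2L = -0.2592
  γ=atan2(-0.3816,0.1425)=-1.2134;  ψ=arccos(-0.6364)=2.2606;  θ3=γ+ψ≈1.0472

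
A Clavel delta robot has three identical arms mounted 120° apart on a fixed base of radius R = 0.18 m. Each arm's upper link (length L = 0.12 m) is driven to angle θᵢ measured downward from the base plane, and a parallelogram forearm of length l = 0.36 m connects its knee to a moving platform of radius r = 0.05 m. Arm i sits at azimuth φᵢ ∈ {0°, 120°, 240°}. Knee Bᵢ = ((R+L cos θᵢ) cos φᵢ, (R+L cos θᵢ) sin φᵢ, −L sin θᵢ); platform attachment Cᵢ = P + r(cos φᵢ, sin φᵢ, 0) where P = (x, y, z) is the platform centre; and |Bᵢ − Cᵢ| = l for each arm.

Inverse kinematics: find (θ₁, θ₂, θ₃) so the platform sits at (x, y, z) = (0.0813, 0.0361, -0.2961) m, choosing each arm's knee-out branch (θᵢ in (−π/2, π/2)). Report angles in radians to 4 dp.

θ₁ = -0.1745, θ₂ = 0.4365, θ₃ = 0.7854

arm 1 (φ=0.0°): x'=0.0813, y'=0.0361
  e−x'=0.0487;  (l²−L²−(e−x')²−y'²−z²)/2L = 0.0994
  θ1 = atan2(B,A) + arccos(C/0.3001) = -0.1745
rotate P by −φ2: (-0.0094, -0.0885, -0.2961)
  A cos θ + B sin θ = C:  0.1394·cos θ + -0.2961·sin θ = 0.0011
  γ=atan2(-0.2961,0.1394)=-1.1308;  ψ=arccos(0.0035)=1.5673;  θ2=γ+ψ≈0.4365
arm 3 (φ=240.0°): x'=-0.0719, y'=0.0524
  A cos θ + B sin θ = C:  0.2019·cos θ + -0.2961·sin θ = -0.0666
  θ3 = atan2(B,A) + arccos(C/0.3584) = 0.7854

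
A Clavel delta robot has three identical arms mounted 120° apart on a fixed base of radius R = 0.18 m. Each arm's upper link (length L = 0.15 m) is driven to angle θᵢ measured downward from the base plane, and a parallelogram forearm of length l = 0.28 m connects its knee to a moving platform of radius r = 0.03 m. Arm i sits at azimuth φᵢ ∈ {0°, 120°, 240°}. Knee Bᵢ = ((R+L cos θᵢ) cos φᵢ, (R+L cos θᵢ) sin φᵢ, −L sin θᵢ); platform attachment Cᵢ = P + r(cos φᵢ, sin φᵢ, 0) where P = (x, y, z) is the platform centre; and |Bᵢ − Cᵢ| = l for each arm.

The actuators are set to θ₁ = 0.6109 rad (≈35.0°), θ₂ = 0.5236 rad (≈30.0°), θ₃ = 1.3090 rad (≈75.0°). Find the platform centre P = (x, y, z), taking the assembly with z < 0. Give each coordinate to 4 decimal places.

(0.0355, 0.0746, -0.2145)

φ1=0.0°: virtual centre (0.2729, 0.0000, -0.0860), radius l
arm 2 at φ=120.0°: (R−r)+L cos θ2 = 0.2799;  S2 = (-0.1400, 0.2424, -0.0750)
φ3=240.0°: virtual centre (-0.0944, -0.1635, -0.1449), radius l
eliminate P² terms by subtracting sphere 1 from 2 and 3
plane₁₂: -0.8256x+0.4848y+0.0221z = 0.0021
det = 0.6261;  x = 0.0184+-0.0796z,  y = 0.0357+-0.1811z
sphere 1 gives Az²+Bz+C=0 with A=1.0391, B=0.1996, C=-0.0050;  B²−4AC=0.0605;  roots -0.2145, 0.0223;  negative root z = -0.2145
x = 0.0355, y = 0.0746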